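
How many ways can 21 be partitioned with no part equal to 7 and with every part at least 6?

6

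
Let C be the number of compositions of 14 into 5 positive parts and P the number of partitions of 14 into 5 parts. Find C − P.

Compositions: C(13,4) = 715.
Unordered (partitions into 5 parts): 23.
Difference: 715 − 23 = 692.

692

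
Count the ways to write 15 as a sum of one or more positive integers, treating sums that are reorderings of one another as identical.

176

A full systematic count gives 176.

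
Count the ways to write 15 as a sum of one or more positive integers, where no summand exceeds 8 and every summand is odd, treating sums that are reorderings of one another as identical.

They are:
7+7+1
7+5+3
7+5+1+1+1
7+3+3+1+1
7+3+1+1+1+1+1
7+1+1+1+1+1+1+1+1
5+5+5
5+5+3+1+1
5+5+1+1+1+1+1
5+3+3+3+1
5+3+3+1+1+1+1
5+3+1+1+1+1+1+1+1
5+1+1+1+1+1+1+1+1+1+1
3+3+3+3+3
3+3+3+3+1+1+1
3+3+3+1+1+1+1+1+1
3+3+1+1+1+1+1+1+1+1+1
3+1+1+1+1+1+1+1+1+1+1+1+1
1+1+1+1+1+1+1+1+1+1+1+1+1+1+1
That's 19 in total.

19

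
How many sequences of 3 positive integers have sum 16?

A composition of 16 into 3 positive parts is chosen by placing 2 dividers among the 15 gaps between 16 units: C(15,2) = 105.

105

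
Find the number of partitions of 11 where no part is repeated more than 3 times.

There are too many to list fully; the first 12 (by largest part) are:
11
10 + 1
9 + 2
9 + 1 + 1
8 + 3
8 + 2 + 1
8 + 1 + 1 + 1
7 + 4
7 + 3 + 1
7 + 2 + 2
7 + 2 + 1 + 1
6 + 5
…and 26 more, for 38 total.

38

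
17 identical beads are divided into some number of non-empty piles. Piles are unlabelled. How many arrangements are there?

297

Enumerating by decreasing first part gives 297 partitions in all.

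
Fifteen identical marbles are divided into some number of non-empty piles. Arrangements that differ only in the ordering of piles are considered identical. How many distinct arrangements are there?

176

Direct enumeration gives 176 partitions.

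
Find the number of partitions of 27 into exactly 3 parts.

A partial list (first 12 by largest part):
25 + 1 + 1
24 + 2 + 1
23 + 3 + 1
23 + 2 + 2
22 + 4 + 1
22 + 3 + 2
21 + 5 + 1
21 + 4 + 2
21 + 3 + 3
20 + 6 + 1
20 + 5 + 2
20 + 4 + 3
…and 49 more, for 61 total.

61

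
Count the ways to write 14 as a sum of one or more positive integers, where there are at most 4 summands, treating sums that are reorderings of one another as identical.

47

A partial list (first 12 by largest part):
14
1 + 13
2 + 12
1 + 1 + 12
3 + 11
1 + 2 + 11
1 + 1 + 1 + 11
4 + 10
1 + 3 + 10
2 + 2 + 10
1 + 1 + 2 + 10
5 + 9
…and 35 more, for 47 total.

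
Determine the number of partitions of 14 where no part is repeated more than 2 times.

57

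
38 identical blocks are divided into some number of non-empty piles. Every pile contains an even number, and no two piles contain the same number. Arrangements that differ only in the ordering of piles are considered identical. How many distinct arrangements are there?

54

There are too many to list fully; the first 12 (by largest part) are:
38
36+2
34+4
32+6
32+4+2
30+8
30+6+2
28+10
28+8+2
28+6+4
26+12
26+10+2
…and 42 more, for 54 total.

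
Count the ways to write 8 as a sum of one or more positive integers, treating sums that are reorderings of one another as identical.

22

They are:
8
7, 1
6, 2
6, 1, 1
5, 3
5, 2, 1
5, 1, 1, 1
4, 4
4, 3, 1
4, 2, 2
4, 2, 1, 1
4, 1, 1, 1, 1
3, 3, 2
3, 3, 1, 1
3, 2, 2, 1
3, 2, 1, 1, 1
3, 1, 1, 1, 1, 1
2, 2, 2, 2
2, 2, 2, 1, 1
2, 2, 1, 1, 1, 1
2, 1, 1, 1, 1, 1, 1
1, 1, 1, 1, 1, 1, 1, 1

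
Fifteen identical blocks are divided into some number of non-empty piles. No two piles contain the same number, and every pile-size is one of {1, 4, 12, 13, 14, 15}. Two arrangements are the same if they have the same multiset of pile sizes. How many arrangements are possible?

They are:
15
14+1

2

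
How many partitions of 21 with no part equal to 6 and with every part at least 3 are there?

43

A partial list (first 12 by largest part):
21
3,18
4,17
5,16
3,3,15
7,14
3,4,14
8,13
3,5,13
4,4,13
9,12
4,5,12
…and 31 more, for 43 total.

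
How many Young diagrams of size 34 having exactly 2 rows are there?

They are:
33,1
32,2
31,3
30,4
29,5
28,6
27,7
26,8
25,9
24,10
23,11
22,12
21,13
20,14
19,15
18,16
17,17

17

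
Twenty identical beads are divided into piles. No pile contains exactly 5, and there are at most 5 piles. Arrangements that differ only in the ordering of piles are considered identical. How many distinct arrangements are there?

A full systematic count gives 138.

138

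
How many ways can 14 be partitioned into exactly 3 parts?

16

Enumerating:
12+1+1
11+2+1
10+3+1
10+2+2
9+4+1
9+3+2
8+5+1
8+4+2
8+3+3
7+6+1
7+5+2
7+4+3
6+6+2
6+5+3
6+4+4
5+5+4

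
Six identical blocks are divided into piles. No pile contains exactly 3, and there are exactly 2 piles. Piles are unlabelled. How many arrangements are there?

2

They are:
1 + 5
2 + 4
That's 2 in total.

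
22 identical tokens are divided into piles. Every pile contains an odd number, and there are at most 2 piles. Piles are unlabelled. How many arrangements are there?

They are:
21,1
19,3
17,5
15,7
13,9
11,11
Counting gives 6.

6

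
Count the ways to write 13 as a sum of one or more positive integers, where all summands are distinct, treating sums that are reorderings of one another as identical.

18

The partitions of 13 that satisfy the conditions:
13
12,1
11,2
10,3
10,2,1
9,4
9,3,1
8,5
8,4,1
8,3,2
7,6
7,5,1
7,4,2
7,3,2,1
6,5,2
6,4,3
6,4,2,1
5,4,3,1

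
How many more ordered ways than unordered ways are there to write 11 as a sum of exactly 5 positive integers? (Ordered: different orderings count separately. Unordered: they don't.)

200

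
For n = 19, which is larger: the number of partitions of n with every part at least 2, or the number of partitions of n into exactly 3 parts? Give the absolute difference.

Partitions of 19 with every part at least 2: 105.
Partitions of 19 into exactly 3 parts: 30.
|105 − 30| = 75.

75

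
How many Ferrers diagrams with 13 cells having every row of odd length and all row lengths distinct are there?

Listing the qualifying partitions of 13:
13
9,3,1
7,5,1
Counting gives 3.

3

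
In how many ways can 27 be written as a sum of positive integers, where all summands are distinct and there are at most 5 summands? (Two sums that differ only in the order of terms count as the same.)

There are 181 such partitions.

181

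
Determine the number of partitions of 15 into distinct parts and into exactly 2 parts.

They are:
14,1
13,2
12,3
11,4
10,5
9,6
8,7
Counting gives 7.

7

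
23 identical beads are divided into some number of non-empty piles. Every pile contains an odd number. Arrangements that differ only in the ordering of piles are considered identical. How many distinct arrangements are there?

104

Enumerating by decreasing first part gives 104 partitions in all.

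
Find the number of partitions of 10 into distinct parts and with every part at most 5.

Enumerating:
5,4,1
5,3,2
4,3,2,1

3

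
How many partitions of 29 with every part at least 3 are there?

273

There are 273 such partitions.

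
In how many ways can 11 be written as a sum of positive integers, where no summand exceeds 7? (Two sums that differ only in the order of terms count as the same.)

49

A partial list (first 12 by largest part):
7,4
7,3,1
7,2,2
7,2,1,1
7,1,1,1,1
6,5
6,4,1
6,3,2
6,3,1,1
6,2,2,1
6,2,1,1,1
6,1,1,1,1,1
…and 37 more, for 49 total.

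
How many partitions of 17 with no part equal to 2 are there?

121

Systematic enumeration (by largest part, then next-largest, …) yields 121.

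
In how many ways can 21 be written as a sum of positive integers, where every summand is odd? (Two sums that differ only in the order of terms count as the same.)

76

Systematic enumeration (by largest part, then next-largest, …) yields 76.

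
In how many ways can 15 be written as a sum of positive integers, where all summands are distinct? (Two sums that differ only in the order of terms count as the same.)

There are too many to list fully; the first 12 (by largest part) are:
15
14+1
13+2
12+3
12+2+1
11+4
11+3+1
10+5
10+4+1
10+3+2
9+6
9+5+1
…and 15 more, for 27 total.

27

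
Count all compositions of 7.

64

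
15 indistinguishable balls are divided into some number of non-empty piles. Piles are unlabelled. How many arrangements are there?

176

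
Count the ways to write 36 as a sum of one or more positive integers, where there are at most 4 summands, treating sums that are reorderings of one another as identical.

There are 478 such partitions.

478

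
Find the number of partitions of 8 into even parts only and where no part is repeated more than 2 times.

Enumerating:
8
6, 2
4, 4
4, 2, 2

4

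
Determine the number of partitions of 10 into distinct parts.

The partitions of 10 that satisfy the conditions:
10
1 + 9
2 + 8
3 + 7
1 + 2 + 7
4 + 6
1 + 3 + 6
1 + 4 + 5
2 + 3 + 5
1 + 2 + 3 + 4

10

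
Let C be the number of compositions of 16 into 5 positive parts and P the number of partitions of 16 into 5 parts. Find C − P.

Compositions: C(15,4) = 1365.
Partitions of 16 into exactly 5 parts: 37.
Difference: 1365 − 37 = 1328.

1328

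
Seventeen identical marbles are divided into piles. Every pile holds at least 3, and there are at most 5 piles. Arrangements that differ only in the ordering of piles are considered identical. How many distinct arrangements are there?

The partitions of 17 that satisfy the conditions:
17
14 + 3
13 + 4
12 + 5
11 + 6
11 + 3 + 3
10 + 7
10 + 4 + 3
9 + 8
9 + 5 + 3
9 + 4 + 4
8 + 6 + 3
8 + 5 + 4
8 + 3 + 3 + 3
7 + 7 + 3
7 + 6 + 4
7 + 5 + 5
7 + 4 + 3 + 3
6 + 6 + 5
6 + 5 + 3 + 3
6 + 4 + 4 + 3
5 + 5 + 4 + 3
5 + 4 + 4 + 4
5 + 3 + 3 + 3 + 3
4 + 4 + 3 + 3 + 3

25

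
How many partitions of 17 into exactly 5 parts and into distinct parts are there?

2

They are:
7 + 4 + 3 + 2 + 1
6 + 5 + 3 + 2 + 1
Counting gives 2.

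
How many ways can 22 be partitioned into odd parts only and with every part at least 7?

They are:
15 + 7
13 + 9
11 + 11
That's 3 in total.

3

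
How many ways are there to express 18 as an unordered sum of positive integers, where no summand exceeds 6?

Systematic enumeration (by largest part, then next-largest, …) yields 199.

199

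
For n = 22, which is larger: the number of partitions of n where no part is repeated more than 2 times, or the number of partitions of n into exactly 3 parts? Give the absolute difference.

Partitions of 22 where no part is repeated more than 2 times: 297.
Partitions of 22 into exactly 3 parts: 40.
|297 − 40| = 257.

257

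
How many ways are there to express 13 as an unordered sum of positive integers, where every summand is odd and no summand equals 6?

Listing the qualifying partitions of 13:
13
11,1,1
9,3,1
9,1,1,1,1
7,5,1
7,3,3
7,3,1,1,1
7,1,1,1,1,1,1
5,5,3
5,5,1,1,1
5,3,3,1,1
5,3,1,1,1,1,1
5,1,1,1,1,1,1,1,1
3,3,3,3,1
3,3,3,1,1,1,1
3,3,1,1,1,1,1,1,1
3,1,1,1,1,1,1,1,1,1,1
1,1,1,1,1,1,1,1,1,1,1,1,1

18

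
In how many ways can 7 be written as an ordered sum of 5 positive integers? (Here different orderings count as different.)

15

A composition of 7 into 5 positive parts is chosen by placing 4 dividers among the 6 gaps between 7 units: C(6,4) = 15.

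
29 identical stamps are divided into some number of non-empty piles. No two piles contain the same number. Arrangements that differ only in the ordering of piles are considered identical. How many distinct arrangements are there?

Systematic enumeration (by largest part, then next-largest, …) yields 256.

256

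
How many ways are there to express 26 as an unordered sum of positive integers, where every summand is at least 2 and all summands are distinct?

Systematic enumeration (by largest part, then next-largest, …) yields 89.

89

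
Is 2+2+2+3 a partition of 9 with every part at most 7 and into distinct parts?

No

The parts sum to 9, and the condition 'all summands are distinct' is violated.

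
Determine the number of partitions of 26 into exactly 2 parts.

Listing the qualifying partitions of 26:
25,1
24,2
23,3
22,4
21,5
20,6
19,7
18,8
17,9
16,10
15,11
14,12
13,13

13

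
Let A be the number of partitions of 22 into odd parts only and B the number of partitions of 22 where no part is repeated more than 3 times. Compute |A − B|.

Partitions of 22 into odd parts only: 89.
Partitions of 22 where no part is repeated more than 3 times: 484.
|89 − 484| = 395.

395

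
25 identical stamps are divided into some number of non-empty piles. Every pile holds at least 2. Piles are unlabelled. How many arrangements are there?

383

Counting exhaustively, 383 partitions satisfy the conditions.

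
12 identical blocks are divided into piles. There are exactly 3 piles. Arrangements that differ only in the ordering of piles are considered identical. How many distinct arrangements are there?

The partitions of 12 that satisfy the conditions:
10, 1, 1
9, 2, 1
8, 3, 1
8, 2, 2
7, 4, 1
7, 3, 2
6, 5, 1
6, 4, 2
6, 3, 3
5, 5, 2
5, 4, 3
4, 4, 4

12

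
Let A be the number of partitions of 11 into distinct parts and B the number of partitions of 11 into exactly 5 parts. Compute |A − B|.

2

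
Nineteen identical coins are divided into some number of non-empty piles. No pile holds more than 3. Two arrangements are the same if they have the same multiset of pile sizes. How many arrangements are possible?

There are too many to list fully; the first 12 (by largest part) are:
3 + 3 + 3 + 3 + 3 + 3 + 1
3 + 3 + 3 + 3 + 3 + 2 + 2
3 + 3 + 3 + 3 + 3 + 2 + 1 + 1
3 + 3 + 3 + 3 + 3 + 1 + 1 + 1 + 1
3 + 3 + 3 + 3 + 2 + 2 + 2 + 1
3 + 3 + 3 + 3 + 2 + 2 + 1 + 1 + 1
3 + 3 + 3 + 3 + 2 + 1 + 1 + 1 + 1 + 1
3 + 3 + 3 + 3 + 1 + 1 + 1 + 1 + 1 + 1 + 1
3 + 3 + 3 + 2 + 2 + 2 + 2 + 2
3 + 3 + 3 + 2 + 2 + 2 + 2 + 1 + 1
3 + 3 + 3 + 2 + 2 + 2 + 1 + 1 + 1 + 1
3 + 3 + 3 + 2 + 2 + 1 + 1 + 1 + 1 + 1 + 1
…and 28 more, for 40 total.

40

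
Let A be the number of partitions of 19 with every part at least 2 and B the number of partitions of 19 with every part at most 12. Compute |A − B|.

Partitions of 19 with every part at least 2: 105.
Partitions of 19 with every part at most 12: 460.
|105 − 460| = 355.

355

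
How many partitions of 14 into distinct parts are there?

22

Listing the qualifying partitions of 14:
14
13+1
12+2
11+3
11+2+1
10+4
10+3+1
9+5
9+4+1
9+3+2
8+6
8+5+1
8+4+2
8+3+2+1
7+6+1
7+5+2
7+4+3
7+4+2+1
6+5+3
6+5+2+1
6+4+3+1
5+4+3+2
Counting gives 22.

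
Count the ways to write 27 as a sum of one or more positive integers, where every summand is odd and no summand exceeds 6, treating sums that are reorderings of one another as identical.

There are too many to list fully; the first 12 (by largest part) are:
5, 5, 5, 5, 5, 1, 1
5, 5, 5, 5, 3, 3, 1
5, 5, 5, 5, 3, 1, 1, 1, 1
5, 5, 5, 5, 1, 1, 1, 1, 1, 1, 1
5, 5, 5, 3, 3, 3, 3
5, 5, 5, 3, 3, 3, 1, 1, 1
5, 5, 5, 3, 3, 1, 1, 1, 1, 1, 1
5, 5, 5, 3, 1, 1, 1, 1, 1, 1, 1, 1, 1
5, 5, 5, 1, 1, 1, 1, 1, 1, 1, 1, 1, 1, 1, 1
5, 5, 3, 3, 3, 3, 3, 1, 1
5, 5, 3, 3, 3, 3, 1, 1, 1, 1, 1
5, 5, 3, 3, 3, 1, 1, 1, 1, 1, 1, 1, 1
…and 21 more, for 33 total.

33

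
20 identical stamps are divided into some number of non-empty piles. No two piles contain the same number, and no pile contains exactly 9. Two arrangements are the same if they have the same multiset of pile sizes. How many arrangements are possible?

53

A partial list (first 12 by largest part):
20
19 + 1
18 + 2
17 + 3
17 + 2 + 1
16 + 4
16 + 3 + 1
15 + 5
15 + 4 + 1
15 + 3 + 2
14 + 6
14 + 5 + 1
…and 41 more, for 53 total.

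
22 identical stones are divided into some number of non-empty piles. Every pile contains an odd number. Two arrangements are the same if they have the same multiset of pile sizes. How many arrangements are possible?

Enumerating by decreasing first part gives 89 partitions in all.

89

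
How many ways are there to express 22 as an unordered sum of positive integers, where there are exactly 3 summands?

40

A partial list (first 12 by largest part):
1+1+20
1+2+19
1+3+18
2+2+18
1+4+17
2+3+17
1+5+16
2+4+16
3+3+16
1+6+15
2+5+15
3+4+15
…and 28 more, for 40 total.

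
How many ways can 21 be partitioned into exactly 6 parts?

110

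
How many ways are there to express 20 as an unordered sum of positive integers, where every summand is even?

42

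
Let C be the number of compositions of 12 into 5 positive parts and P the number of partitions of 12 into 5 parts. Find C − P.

Ordered (compositions into 5 parts): C(11,4) = 330.
Partitions of 12 into exactly 5 parts: 13.
Difference: 330 − 13 = 317.

317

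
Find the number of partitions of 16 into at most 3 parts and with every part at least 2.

They are:
16
14 + 2
13 + 3
12 + 4
12 + 2 + 2
11 + 5
11 + 3 + 2
10 + 6
10 + 4 + 2
10 + 3 + 3
9 + 7
9 + 5 + 2
9 + 4 + 3
8 + 8
8 + 6 + 2
8 + 5 + 3
8 + 4 + 4
7 + 7 + 2
7 + 6 + 3
7 + 5 + 4
6 + 6 + 4
6 + 5 + 5

22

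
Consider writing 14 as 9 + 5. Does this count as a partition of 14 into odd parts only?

Yes

The parts sum to 14, and the condition 'every summand is odd' holds.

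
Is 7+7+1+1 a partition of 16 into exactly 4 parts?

Yes

The parts sum to 16, and the condition 'there are exactly 4 summands' holds.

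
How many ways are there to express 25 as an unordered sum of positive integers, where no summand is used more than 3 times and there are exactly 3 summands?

There are too many to list fully; the first 12 (by largest part) are:
23,1,1
22,2,1
21,3,1
21,2,2
20,4,1
20,3,2
19,5,1
19,4,2
19,3,3
18,6,1
18,5,2
18,4,3
…and 40 more, for 52 total.

52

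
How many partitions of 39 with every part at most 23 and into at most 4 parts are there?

A full systematic count gives 414.

414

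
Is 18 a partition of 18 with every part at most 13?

No

The parts sum to 18, and the condition 'no summand exceeds 13' is violated.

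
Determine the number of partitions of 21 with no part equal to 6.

Direct enumeration gives 616 partitions.

616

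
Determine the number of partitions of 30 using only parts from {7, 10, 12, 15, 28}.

2

Listing the qualifying partitions of 30:
15,15
10,10,10
That's 2 in total.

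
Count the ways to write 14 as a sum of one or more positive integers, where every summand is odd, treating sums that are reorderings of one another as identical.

22

Enumerating:
13, 1
11, 3
11, 1, 1, 1
9, 5
9, 3, 1, 1
9, 1, 1, 1, 1, 1
7, 7
7, 5, 1, 1
7, 3, 3, 1
7, 3, 1, 1, 1, 1
7, 1, 1, 1, 1, 1, 1, 1
5, 5, 3, 1
5, 5, 1, 1, 1, 1
5, 3, 3, 3
5, 3, 3, 1, 1, 1
5, 3, 1, 1, 1, 1, 1, 1
5, 1, 1, 1, 1, 1, 1, 1, 1, 1
3, 3, 3, 3, 1, 1
3, 3, 3, 1, 1, 1, 1, 1
3, 3, 1, 1, 1, 1, 1, 1, 1, 1
3, 1, 1, 1, 1, 1, 1, 1, 1, 1, 1, 1
1, 1, 1, 1, 1, 1, 1, 1, 1, 1, 1, 1, 1, 1
That's 22 in total.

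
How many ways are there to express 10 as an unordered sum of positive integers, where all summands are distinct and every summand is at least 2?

They are:
10
2 + 8
3 + 7
4 + 6
2 + 3 + 5

5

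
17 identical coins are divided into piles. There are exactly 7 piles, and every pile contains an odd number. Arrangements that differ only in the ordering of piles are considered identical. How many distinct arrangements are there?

7

Listing the qualifying partitions of 17:
11, 1, 1, 1, 1, 1, 1
9, 3, 1, 1, 1, 1, 1
7, 5, 1, 1, 1, 1, 1
7, 3, 3, 1, 1, 1, 1
5, 5, 3, 1, 1, 1, 1
5, 3, 3, 3, 1, 1, 1
3, 3, 3, 3, 3, 1, 1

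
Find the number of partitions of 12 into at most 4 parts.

34

There are too many to list fully; the first 12 (by largest part) are:
12
11, 1
10, 2
10, 1, 1
9, 3
9, 2, 1
9, 1, 1, 1
8, 4
8, 3, 1
8, 2, 2
8, 2, 1, 1
7, 5
…and 22 more, for 34 total.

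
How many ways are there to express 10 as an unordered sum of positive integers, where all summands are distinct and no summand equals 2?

Enumerating:
10
1,9
3,7
4,6
1,3,6
1,4,5

6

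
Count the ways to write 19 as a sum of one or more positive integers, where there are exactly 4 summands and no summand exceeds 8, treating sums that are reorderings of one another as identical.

Listing the qualifying partitions of 19:
8,8,2,1
8,7,3,1
8,7,2,2
8,6,4,1
8,6,3,2
8,5,5,1
8,5,4,2
8,5,3,3
8,4,4,3
7,7,4,1
7,7,3,2
7,6,5,1
7,6,4,2
7,6,3,3
7,5,5,2
7,5,4,3
7,4,4,4
6,6,6,1
6,6,5,2
6,6,4,3
6,5,5,3
6,5,4,4
5,5,5,4

23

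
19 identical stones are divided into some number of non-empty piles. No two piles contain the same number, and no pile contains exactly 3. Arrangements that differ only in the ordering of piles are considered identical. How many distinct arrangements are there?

34

There are too many to list fully; the first 12 (by largest part) are:
19
18+1
17+2
16+2+1
15+4
14+5
14+4+1
13+6
13+5+1
13+4+2
12+7
12+6+1
…and 22 more, for 34 total.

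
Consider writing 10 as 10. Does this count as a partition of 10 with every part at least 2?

The parts sum to 10, and the condition 'every summand is at least 2' holds.

Yes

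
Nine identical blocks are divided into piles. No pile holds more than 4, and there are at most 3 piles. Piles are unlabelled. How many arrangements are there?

The partitions of 9 that satisfy the conditions:
1,4,4
2,3,4
3,3,3
Counting gives 3.

3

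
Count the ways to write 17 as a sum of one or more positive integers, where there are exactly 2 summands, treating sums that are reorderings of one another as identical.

8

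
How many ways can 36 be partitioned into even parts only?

385

Direct enumeration gives 385 partitions.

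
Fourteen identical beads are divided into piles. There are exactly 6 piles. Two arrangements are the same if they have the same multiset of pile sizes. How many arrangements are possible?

20

The partitions of 14 that satisfy the conditions:
1, 1, 1, 1, 1, 9
1, 1, 1, 1, 2, 8
1, 1, 1, 1, 3, 7
1, 1, 1, 2, 2, 7
1, 1, 1, 1, 4, 6
1, 1, 1, 2, 3, 6
1, 1, 2, 2, 2, 6
1, 1, 1, 1, 5, 5
1, 1, 1, 2, 4, 5
1, 1, 1, 3, 3, 5
1, 1, 2, 2, 3, 5
1, 2, 2, 2, 2, 5
1, 1, 1, 3, 4, 4
1, 1, 2, 2, 4, 4
1, 1, 2, 3, 3, 4
1, 2, 2, 2, 3, 4
2, 2, 2, 2, 2, 4
1, 1, 3, 3, 3, 3
1, 2, 2, 3, 3, 3
2, 2, 2, 2, 3, 3
Counting gives 20.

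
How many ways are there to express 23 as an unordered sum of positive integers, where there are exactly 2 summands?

Enumerating:
1+22
2+21
3+20
4+19
5+18
6+17
7+16
8+15
9+14
10+13
11+12

11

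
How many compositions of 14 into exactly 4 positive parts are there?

286

Place 3 bars in the 13 internal gaps of a row of 14 dots: C(13,3) = 286.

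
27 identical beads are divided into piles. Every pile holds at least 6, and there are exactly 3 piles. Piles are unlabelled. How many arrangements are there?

12

The partitions of 27 that satisfy the conditions:
15 + 6 + 6
14 + 7 + 6
13 + 8 + 6
13 + 7 + 7
12 + 9 + 6
12 + 8 + 7
11 + 10 + 6
11 + 9 + 7
11 + 8 + 8
10 + 10 + 7
10 + 9 + 8
9 + 9 + 9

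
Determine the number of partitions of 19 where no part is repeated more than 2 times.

There are 163 such partitions.

163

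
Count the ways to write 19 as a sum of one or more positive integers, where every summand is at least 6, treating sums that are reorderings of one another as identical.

6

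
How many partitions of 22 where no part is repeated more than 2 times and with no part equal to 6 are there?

Counting exhaustively, 212 partitions satisfy the conditions.

212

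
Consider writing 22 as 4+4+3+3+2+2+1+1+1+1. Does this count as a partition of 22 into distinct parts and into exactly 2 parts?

No

The parts sum to 22, and the condition 'all summands are distinct' is violated.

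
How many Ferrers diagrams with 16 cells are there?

Direct enumeration gives 231 partitions.

231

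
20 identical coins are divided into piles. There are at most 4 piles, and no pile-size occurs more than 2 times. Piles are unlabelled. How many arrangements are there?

102

There are 102 such partitions.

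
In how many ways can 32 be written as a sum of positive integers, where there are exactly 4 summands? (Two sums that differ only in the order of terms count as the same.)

249

Counting exhaustively, 249 partitions satisfy the conditions.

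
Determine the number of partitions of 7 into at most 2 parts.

4

The partitions of 7 that satisfy the conditions:
7
6, 1
5, 2
4, 3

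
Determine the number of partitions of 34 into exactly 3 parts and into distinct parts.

Enumerating by decreasing first part gives 80 partitions in all.

80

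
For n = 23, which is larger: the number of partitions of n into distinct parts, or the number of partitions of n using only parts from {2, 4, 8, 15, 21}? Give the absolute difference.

99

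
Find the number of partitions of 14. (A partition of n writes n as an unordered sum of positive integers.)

135

A full systematic count gives 135.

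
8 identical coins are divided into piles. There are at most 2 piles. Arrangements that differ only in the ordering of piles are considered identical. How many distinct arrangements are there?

5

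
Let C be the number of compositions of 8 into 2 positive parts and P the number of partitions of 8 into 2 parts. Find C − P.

3

Ordered (compositions into 2 parts): C(7,1) = 7.
Unordered (partitions into 2 parts): 4.
Difference: 7 − 4 = 3.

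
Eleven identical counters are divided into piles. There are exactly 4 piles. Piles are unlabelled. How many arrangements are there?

11

Enumerating:
8+1+1+1
7+2+1+1
6+3+1+1
6+2+2+1
5+4+1+1
5+3+2+1
5+2+2+2
4+4+2+1
4+3+3+1
4+3+2+2
3+3+3+2
Counting gives 11.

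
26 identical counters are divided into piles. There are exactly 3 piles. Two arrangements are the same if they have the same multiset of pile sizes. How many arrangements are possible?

56

There are too many to list fully; the first 12 (by largest part) are:
24, 1, 1
23, 2, 1
22, 3, 1
22, 2, 2
21, 4, 1
21, 3, 2
20, 5, 1
20, 4, 2
20, 3, 3
19, 6, 1
19, 5, 2
19, 4, 3
…and 44 more, for 56 total.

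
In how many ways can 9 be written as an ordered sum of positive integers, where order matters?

Each of the 8 gaps between 9 units is either a break or not: 2^8 = 256.

256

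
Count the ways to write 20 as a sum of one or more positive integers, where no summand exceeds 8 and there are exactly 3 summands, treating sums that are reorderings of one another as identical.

4

Enumerating:
4 + 8 + 8
5 + 7 + 8
6 + 6 + 8
6 + 7 + 7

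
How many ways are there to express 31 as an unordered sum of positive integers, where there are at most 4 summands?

321

There are 321 such partitions.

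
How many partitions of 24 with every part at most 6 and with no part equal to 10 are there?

Systematic enumeration (by largest part, then next-largest, …) yields 532.

532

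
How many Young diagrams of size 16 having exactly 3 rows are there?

The partitions of 16 that satisfy the conditions:
14 + 1 + 1
13 + 2 + 1
12 + 3 + 1
12 + 2 + 2
11 + 4 + 1
11 + 3 + 2
10 + 5 + 1
10 + 4 + 2
10 + 3 + 3
9 + 6 + 1
9 + 5 + 2
9 + 4 + 3
8 + 7 + 1
8 + 6 + 2
8 + 5 + 3
8 + 4 + 4
7 + 7 + 2
7 + 6 + 3
7 + 5 + 4
6 + 6 + 4
6 + 5 + 5
Counting gives 21.

21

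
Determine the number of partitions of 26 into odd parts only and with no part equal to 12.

165

A full systematic count gives 165.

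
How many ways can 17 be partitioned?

Counting exhaustively, 297 partitions satisfy the conditions.

297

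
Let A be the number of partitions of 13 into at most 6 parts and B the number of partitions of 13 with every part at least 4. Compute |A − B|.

66

Partitions of 13 into at most 6 parts: 71.
Partitions of 13 with every part at least 4: 5.
|71 − 5| = 66.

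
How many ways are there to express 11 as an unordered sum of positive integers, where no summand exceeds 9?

54

There are too many to list fully; the first 12 (by largest part) are:
9, 2
9, 1, 1
8, 3
8, 2, 1
8, 1, 1, 1
7, 4
7, 3, 1
7, 2, 2
7, 2, 1, 1
7, 1, 1, 1, 1
6, 5
6, 4, 1
…and 42 more, for 54 total.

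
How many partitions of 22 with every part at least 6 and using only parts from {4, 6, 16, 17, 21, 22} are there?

They are:
22
6 + 16
Counting gives 2.

2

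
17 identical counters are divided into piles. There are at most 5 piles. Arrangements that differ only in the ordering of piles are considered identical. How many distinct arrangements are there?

A full systematic count gives 119.

119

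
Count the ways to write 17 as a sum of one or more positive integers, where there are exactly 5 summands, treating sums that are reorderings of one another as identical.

47

There are too many to list fully; the first 12 (by largest part) are:
13,1,1,1,1
12,2,1,1,1
11,3,1,1,1
11,2,2,1,1
10,4,1,1,1
10,3,2,1,1
10,2,2,2,1
9,5,1,1,1
9,4,2,1,1
9,3,3,1,1
9,3,2,2,1
9,2,2,2,2
…and 35 more, for 47 total.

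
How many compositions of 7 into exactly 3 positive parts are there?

15

A composition of 7 into 3 positive parts is chosen by placing 2 dividers among the 6 gaps between 7 units: C(6,2) = 15.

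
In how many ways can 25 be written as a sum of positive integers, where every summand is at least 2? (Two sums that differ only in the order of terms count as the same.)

A full systematic count gives 383.

383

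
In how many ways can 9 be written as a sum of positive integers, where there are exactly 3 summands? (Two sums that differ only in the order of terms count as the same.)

Enumerating:
1, 1, 7
1, 2, 6
1, 3, 5
2, 2, 5
1, 4, 4
2, 3, 4
3, 3, 3
Counting gives 7.

7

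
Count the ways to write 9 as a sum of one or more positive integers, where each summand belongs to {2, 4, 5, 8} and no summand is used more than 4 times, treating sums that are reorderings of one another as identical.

Enumerating:
4,5
2,2,5

2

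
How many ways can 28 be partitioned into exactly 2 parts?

14

They are:
27,1
26,2
25,3
24,4
23,5
22,6
21,7
20,8
19,9
18,10
17,11
16,12
15,13
14,14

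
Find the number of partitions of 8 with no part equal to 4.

17

Enumerating:
8
7, 1
6, 2
6, 1, 1
5, 3
5, 2, 1
5, 1, 1, 1
3, 3, 2
3, 3, 1, 1
3, 2, 2, 1
3, 2, 1, 1, 1
3, 1, 1, 1, 1, 1
2, 2, 2, 2
2, 2, 2, 1, 1
2, 2, 1, 1, 1, 1
2, 1, 1, 1, 1, 1, 1
1, 1, 1, 1, 1, 1, 1, 1
Counting gives 17.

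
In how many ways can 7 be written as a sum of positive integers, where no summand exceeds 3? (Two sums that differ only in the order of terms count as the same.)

Enumerating:
1+3+3
2+2+3
1+1+2+3
1+1+1+1+3
1+2+2+2
1+1+1+2+2
1+1+1+1+1+2
1+1+1+1+1+1+1

8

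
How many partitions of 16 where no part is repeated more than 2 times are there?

89

Enumerating by decreasing first part gives 89 partitions in all.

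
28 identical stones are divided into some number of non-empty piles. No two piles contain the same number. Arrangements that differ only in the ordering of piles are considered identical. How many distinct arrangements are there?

222

Direct enumeration gives 222 partitions.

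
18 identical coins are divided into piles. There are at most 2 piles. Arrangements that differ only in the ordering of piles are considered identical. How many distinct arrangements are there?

10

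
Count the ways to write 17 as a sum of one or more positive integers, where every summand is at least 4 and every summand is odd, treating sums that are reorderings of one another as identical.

2

Enumerating:
17
7+5+5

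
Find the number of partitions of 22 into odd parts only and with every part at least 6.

3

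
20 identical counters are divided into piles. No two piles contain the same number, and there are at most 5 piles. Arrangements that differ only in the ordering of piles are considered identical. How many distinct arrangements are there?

A partial list (first 12 by largest part):
20
19, 1
18, 2
17, 3
17, 2, 1
16, 4
16, 3, 1
15, 5
15, 4, 1
15, 3, 2
14, 6
14, 5, 1
…and 52 more, for 64 total.

64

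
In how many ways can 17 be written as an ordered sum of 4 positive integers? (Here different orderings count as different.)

A composition of 17 into 4 positive parts is chosen by placing 3 dividers among the 16 gaps between 17 units: C(16,3) = 560.

560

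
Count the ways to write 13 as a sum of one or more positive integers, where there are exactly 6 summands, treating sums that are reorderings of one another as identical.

14

They are:
1 + 1 + 1 + 1 + 1 + 8
1 + 1 + 1 + 1 + 2 + 7
1 + 1 + 1 + 1 + 3 + 6
1 + 1 + 1 + 2 + 2 + 6
1 + 1 + 1 + 1 + 4 + 5
1 + 1 + 1 + 2 + 3 + 5
1 + 1 + 2 + 2 + 2 + 5
1 + 1 + 1 + 2 + 4 + 4
1 + 1 + 1 + 3 + 3 + 4
1 + 1 + 2 + 2 + 3 + 4
1 + 2 + 2 + 2 + 2 + 4
1 + 1 + 2 + 3 + 3 + 3
1 + 2 + 2 + 2 + 3 + 3
2 + 2 + 2 + 2 + 2 + 3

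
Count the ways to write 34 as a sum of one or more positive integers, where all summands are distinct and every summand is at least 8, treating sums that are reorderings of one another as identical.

18

Listing the qualifying partitions of 34:
34
26+8
25+9
24+10
23+11
22+12
21+13
20+14
19+15
18+16
17+9+8
16+10+8
15+11+8
15+10+9
14+12+8
14+11+9
13+12+9
13+11+10
That's 18 in total.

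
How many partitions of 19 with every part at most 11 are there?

445

There are 445 such partitions.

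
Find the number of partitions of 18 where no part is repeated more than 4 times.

There are 262 such partitions.

262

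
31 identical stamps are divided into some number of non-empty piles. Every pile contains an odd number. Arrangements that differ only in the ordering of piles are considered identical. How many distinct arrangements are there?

There are 340 such partitions.

340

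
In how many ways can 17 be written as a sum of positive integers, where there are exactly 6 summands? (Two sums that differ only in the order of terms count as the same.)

There are too many to list fully; the first 12 (by largest part) are:
12, 1, 1, 1, 1, 1
11, 2, 1, 1, 1, 1
10, 3, 1, 1, 1, 1
10, 2, 2, 1, 1, 1
9, 4, 1, 1, 1, 1
9, 3, 2, 1, 1, 1
9, 2, 2, 2, 1, 1
8, 5, 1, 1, 1, 1
8, 4, 2, 1, 1, 1
8, 3, 3, 1, 1, 1
8, 3, 2, 2, 1, 1
8, 2, 2, 2, 2, 1
…and 32 more, for 44 total.

44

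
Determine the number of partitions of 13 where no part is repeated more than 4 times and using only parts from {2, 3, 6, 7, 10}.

6

They are:
10+3
7+6
7+3+3
7+2+2+2
6+3+2+2
3+3+3+2+2
Counting gives 6.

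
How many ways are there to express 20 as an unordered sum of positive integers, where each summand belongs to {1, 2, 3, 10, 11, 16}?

Counting exhaustively, 75 partitions satisfy the conditions.

75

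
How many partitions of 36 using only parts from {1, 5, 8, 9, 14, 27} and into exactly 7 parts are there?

5

Listing the qualifying partitions of 36:
14 + 9 + 9 + 1 + 1 + 1 + 1
14 + 9 + 5 + 5 + 1 + 1 + 1
14 + 5 + 5 + 5 + 5 + 1 + 1
9 + 8 + 8 + 8 + 1 + 1 + 1
8 + 8 + 8 + 5 + 5 + 1 + 1
That's 5 in total.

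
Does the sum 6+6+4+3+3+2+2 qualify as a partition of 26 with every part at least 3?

The parts sum to 26, and the condition 'every summand is at least 3' is violated.

No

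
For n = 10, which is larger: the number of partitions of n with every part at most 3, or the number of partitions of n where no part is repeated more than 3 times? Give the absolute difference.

Partitions of 10 with every part at most 3: 14.
Partitions of 10 where no part is repeated more than 3 times: 29.
|14 − 29| = 15.

15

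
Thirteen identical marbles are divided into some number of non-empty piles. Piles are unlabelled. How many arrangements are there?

There are 101 such partitions.

101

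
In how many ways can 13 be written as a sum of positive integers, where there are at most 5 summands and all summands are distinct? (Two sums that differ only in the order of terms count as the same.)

18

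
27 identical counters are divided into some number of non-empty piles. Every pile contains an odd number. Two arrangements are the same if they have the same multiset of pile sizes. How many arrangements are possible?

Enumerating by decreasing first part gives 192 partitions in all.

192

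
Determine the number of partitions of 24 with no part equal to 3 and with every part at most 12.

A full systematic count gives 655.

655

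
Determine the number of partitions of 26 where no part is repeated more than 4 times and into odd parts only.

80

Systematic enumeration (by largest part, then next-largest, …) yields 80.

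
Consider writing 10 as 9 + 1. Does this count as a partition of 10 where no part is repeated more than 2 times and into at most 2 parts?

Yes

The parts sum to 10, and the condition 'no summand is used more than 2 times' holds; the condition 'there are at most 2 summands' holds.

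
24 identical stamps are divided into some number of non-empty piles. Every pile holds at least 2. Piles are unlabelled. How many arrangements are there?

Enumerating by decreasing first part gives 320 partitions in all.

320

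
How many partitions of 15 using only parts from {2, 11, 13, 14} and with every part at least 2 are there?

The partitions of 15 that satisfy the conditions:
13+2
11+2+2
That's 2 in total.

2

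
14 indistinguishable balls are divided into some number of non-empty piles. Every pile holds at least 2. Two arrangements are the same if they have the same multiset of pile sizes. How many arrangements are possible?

34

A partial list (first 12 by largest part):
14
2, 12
3, 11
4, 10
2, 2, 10
5, 9
2, 3, 9
6, 8
2, 4, 8
3, 3, 8
2, 2, 2, 8
7, 7
…and 22 more, for 34 total.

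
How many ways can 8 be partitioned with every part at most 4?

15

Enumerating:
4 + 4
4 + 3 + 1
4 + 2 + 2
4 + 2 + 1 + 1
4 + 1 + 1 + 1 + 1
3 + 3 + 2
3 + 3 + 1 + 1
3 + 2 + 2 + 1
3 + 2 + 1 + 1 + 1
3 + 1 + 1 + 1 + 1 + 1
2 + 2 + 2 + 2
2 + 2 + 2 + 1 + 1
2 + 2 + 1 + 1 + 1 + 1
2 + 1 + 1 + 1 + 1 + 1 + 1
1 + 1 + 1 + 1 + 1 + 1 + 1 + 1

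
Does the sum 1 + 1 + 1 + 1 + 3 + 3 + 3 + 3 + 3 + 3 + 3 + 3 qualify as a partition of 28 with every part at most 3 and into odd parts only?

The parts sum to 28, and the condition 'no summand exceeds 3' holds; the condition 'every summand is odd' holds.

Yes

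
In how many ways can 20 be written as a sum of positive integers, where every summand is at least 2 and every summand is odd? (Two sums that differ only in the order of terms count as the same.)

10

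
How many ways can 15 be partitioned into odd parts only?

A partial list (first 12 by largest part):
15
13, 1, 1
11, 3, 1
11, 1, 1, 1, 1
9, 5, 1
9, 3, 3
9, 3, 1, 1, 1
9, 1, 1, 1, 1, 1, 1
7, 7, 1
7, 5, 3
7, 5, 1, 1, 1
7, 3, 3, 1, 1
…and 15 more, for 27 total.

27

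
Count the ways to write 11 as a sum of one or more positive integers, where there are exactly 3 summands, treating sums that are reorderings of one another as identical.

10

The partitions of 11 that satisfy the conditions:
9 + 1 + 1
8 + 2 + 1
7 + 3 + 1
7 + 2 + 2
6 + 4 + 1
6 + 3 + 2
5 + 5 + 1
5 + 4 + 2
5 + 3 + 3
4 + 4 + 3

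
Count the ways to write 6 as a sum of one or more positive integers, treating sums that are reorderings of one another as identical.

11

Listing the qualifying partitions of 6:
6
5 + 1
4 + 2
4 + 1 + 1
3 + 3
3 + 2 + 1
3 + 1 + 1 + 1
2 + 2 + 2
2 + 2 + 1 + 1
2 + 1 + 1 + 1 + 1
1 + 1 + 1 + 1 + 1 + 1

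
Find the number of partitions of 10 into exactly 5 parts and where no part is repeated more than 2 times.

2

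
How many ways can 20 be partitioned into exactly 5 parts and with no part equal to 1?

There are too many to list fully; the first 12 (by largest part) are:
12 + 2 + 2 + 2 + 2
11 + 3 + 2 + 2 + 2
10 + 4 + 2 + 2 + 2
10 + 3 + 3 + 2 + 2
9 + 5 + 2 + 2 + 2
9 + 4 + 3 + 2 + 2
9 + 3 + 3 + 3 + 2
8 + 6 + 2 + 2 + 2
8 + 5 + 3 + 2 + 2
8 + 4 + 4 + 2 + 2
8 + 4 + 3 + 3 + 2
8 + 3 + 3 + 3 + 3
…and 18 more, for 30 total.

30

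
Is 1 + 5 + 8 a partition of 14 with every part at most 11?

The parts sum to 14, and the condition 'no summand exceeds 11' holds.

Yes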